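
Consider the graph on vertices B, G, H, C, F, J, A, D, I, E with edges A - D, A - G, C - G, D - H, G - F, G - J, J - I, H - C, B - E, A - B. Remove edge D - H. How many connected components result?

D and H are still connected via D-A-G-C-H, so the component count stays at 1.

1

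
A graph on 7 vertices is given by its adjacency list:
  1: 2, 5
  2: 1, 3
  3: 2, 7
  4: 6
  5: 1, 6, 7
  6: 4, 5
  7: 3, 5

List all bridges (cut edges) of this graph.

4-6, 5-6

The edges on the cycle 7-5-1-2-3-7 are not bridges since each lies on that cycle.
But removing 6-4 disconnects 6 from 4; removing 5-6 disconnects 5 from 6 — these are bridges.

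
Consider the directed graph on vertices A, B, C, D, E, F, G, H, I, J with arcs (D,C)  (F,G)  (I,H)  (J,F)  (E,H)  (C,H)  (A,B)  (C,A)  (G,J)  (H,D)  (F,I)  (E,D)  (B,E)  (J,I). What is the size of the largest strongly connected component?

6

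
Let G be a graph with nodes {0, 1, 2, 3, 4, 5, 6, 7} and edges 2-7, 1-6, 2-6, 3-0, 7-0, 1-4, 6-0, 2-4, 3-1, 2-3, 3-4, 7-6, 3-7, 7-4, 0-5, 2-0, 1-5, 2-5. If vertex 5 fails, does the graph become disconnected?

No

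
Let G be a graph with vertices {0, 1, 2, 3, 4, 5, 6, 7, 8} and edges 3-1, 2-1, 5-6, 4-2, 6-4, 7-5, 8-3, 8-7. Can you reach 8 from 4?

Yes

From 4 we can reach 1, 2, 3, 4, 5, 6, 7, 8, which includes 8.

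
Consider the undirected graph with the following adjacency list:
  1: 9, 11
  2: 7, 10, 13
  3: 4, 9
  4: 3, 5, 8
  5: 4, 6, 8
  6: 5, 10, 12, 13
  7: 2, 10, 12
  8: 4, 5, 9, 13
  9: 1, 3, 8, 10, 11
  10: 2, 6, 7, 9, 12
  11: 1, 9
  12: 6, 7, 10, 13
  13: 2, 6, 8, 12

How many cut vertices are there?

1

Removing 9 increases the component count from 1 to 2, so 9 is a cut vertex.
By contrast removing 6 leaves 1 component; it is not a cut vertex. No other vertex is a cut vertex either.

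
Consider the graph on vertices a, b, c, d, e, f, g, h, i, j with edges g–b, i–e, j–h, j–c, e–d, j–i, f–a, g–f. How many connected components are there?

2

Starting from a we can reach a, b, f, g. That is one component of size 4.
Starting from c we can reach c, d, e, h, i, j. That is one component of size 6.
Total: 2 components.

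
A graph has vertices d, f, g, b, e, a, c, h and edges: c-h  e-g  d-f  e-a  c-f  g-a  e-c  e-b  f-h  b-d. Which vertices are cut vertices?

Removing e increases the component count from 1 to 2, so e is a cut vertex.
By contrast removing h leaves 1 component; it is not a cut vertex. No other vertex is a cut vertex either.

e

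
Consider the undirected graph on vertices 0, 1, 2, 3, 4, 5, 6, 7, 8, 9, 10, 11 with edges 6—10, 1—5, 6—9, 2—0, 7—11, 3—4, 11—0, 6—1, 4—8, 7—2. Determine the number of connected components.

3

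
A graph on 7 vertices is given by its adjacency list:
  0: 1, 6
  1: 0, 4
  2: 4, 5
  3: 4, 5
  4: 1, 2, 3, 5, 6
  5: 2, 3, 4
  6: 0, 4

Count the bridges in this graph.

The edges on the cycle 4-6-0-1-4 are not bridges since each lies on that cycle.
Every edge lies on some cycle, so there are no bridges.

0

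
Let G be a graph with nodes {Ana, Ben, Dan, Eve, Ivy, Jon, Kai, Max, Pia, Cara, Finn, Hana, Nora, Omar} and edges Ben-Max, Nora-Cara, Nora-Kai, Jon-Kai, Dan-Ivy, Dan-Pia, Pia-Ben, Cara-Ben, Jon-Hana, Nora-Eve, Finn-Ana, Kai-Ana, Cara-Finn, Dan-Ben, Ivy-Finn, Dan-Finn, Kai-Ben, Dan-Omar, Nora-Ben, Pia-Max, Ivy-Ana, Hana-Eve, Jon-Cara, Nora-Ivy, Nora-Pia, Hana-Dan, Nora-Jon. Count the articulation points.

1

Removing Dan increases the component count from 1 to 2, so Dan is a cut vertex.
By contrast removing Ben leaves 1 component; it is not a cut vertex. No other vertex is a cut vertex either.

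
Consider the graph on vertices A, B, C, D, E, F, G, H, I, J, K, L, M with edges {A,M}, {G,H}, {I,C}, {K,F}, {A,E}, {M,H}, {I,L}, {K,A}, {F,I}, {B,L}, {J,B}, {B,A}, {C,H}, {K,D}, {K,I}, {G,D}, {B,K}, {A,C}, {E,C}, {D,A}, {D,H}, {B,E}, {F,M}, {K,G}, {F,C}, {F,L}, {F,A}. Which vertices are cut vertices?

B

Removing B increases the component count from 1 to 2, so B is a cut vertex.
By contrast removing M leaves 1 component; it is not a cut vertex. No other vertex is a cut vertex either.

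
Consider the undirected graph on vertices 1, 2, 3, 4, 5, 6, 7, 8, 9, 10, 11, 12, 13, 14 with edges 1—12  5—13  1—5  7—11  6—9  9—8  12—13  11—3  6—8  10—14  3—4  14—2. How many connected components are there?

4

Starting from 2 we can reach 2, 10, 14. That is one component of size 3.
Starting from 6 we can reach 6, 8, 9. That is one component of size 3.
Starting from 3 we can reach 3, 4, 7, 11. That is one component of size 4.
Starting from 1 we can reach 1, 5, 12, 13. That is one component of size 4.
Total: 4 components.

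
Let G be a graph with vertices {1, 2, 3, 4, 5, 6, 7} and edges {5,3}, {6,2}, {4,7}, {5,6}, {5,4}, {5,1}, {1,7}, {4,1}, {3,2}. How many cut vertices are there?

1

Removing 5 increases the component count from 1 to 2, so 5 is a cut vertex.
By contrast removing 3 leaves 1 component; it is not a cut vertex. No other vertex is a cut vertex either.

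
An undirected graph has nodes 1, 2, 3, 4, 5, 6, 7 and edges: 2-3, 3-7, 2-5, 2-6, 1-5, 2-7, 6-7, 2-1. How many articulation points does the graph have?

1

Removing 2 increases the component count from 2 to 3, so 2 is a cut vertex.
By contrast removing 7 leaves 2 components; it is not a cut vertex. No other vertex is a cut vertex either.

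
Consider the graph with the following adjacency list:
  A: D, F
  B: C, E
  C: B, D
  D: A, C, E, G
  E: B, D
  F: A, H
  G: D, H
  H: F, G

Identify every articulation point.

Removing D increases the component count from 1 to 2, so D is a cut vertex.
By contrast removing E leaves 1 component; it is not a cut vertex. No other vertex is a cut vertex either.

D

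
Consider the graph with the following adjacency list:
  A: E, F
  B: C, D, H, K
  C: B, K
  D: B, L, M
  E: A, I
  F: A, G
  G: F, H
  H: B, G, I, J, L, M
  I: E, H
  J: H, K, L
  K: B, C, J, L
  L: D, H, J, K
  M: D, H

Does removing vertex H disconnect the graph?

Yes

Deleting H raises the number of components from 1 to 2, so H is a cut vertex.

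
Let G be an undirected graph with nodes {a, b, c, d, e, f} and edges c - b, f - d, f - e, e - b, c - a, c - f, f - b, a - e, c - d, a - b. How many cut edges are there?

0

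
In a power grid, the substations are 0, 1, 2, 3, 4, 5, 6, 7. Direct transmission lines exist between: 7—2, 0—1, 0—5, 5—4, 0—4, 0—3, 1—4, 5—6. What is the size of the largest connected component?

6

Starting from 2 we can reach 2, 7. That is one component of size 2.
Starting from 0 we can reach 0, 1, 3, 4, 5, 6. That is one component of size 6.
The largest has 6 vertices.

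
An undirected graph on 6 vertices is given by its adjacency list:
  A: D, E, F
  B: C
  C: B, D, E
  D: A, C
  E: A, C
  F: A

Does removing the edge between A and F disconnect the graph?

Yes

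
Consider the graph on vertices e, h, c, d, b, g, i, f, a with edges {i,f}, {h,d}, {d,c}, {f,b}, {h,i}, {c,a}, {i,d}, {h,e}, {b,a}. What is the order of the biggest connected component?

g is isolated — a component by itself.
Starting from a we can reach a, b, c, d, e, f, h, i. That is one component of size 8.
The largest has 8 vertices.

8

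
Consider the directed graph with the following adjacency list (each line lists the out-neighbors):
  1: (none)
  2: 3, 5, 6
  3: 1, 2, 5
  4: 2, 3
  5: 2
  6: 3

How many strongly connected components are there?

{2, 3, 5, 6} are all mutually reachable — one SCC of size 4.
{4} is an SCC by itself.
{1} is an SCC by itself.
That gives 3 strongly connected components.

3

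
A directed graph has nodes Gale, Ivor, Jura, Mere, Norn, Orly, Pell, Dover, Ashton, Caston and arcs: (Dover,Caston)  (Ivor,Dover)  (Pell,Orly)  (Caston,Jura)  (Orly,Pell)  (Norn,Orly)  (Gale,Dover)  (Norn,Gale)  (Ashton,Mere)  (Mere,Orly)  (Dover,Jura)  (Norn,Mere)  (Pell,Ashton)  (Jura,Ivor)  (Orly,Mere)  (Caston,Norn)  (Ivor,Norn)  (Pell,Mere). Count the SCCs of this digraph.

2

{Gale, Ivor, Jura, Norn, Dover, Caston} are all mutually reachable — one SCC of size 6.
{Mere, Orly, Pell, Ashton} are all mutually reachable — one SCC of size 4.
That gives 2 strongly connected components.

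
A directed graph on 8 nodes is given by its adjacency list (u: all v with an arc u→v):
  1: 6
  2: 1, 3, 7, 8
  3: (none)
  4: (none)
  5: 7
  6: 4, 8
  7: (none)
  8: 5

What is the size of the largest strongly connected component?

{1} is an SCC by itself.
{8} is an SCC by itself.
{4} is an SCC by itself.
{7} is an SCC by itself.
{6} is an SCC by itself.
(and 3 more singleton SCCs)
The largest has 1 vertex.

1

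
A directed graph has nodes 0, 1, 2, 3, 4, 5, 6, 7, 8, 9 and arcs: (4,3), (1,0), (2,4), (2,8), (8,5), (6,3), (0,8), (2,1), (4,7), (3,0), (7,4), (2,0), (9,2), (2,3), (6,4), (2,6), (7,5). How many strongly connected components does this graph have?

{4, 7} are all mutually reachable — one SCC of size 2.
{8} is an SCC by itself.
{0} is an SCC by itself.
{9} is an SCC by itself.
{3} is an SCC by itself.
(and 4 more singleton SCCs)
That gives 9 strongly connected components.

9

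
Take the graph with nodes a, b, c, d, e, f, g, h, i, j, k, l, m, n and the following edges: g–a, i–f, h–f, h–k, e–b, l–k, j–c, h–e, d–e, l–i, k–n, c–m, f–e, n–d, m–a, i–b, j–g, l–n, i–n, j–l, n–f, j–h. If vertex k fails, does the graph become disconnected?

Deleting k leaves 1 component (was 1) (its neighbors h, l, n remain connected to each other), so k is not a cut vertex.

No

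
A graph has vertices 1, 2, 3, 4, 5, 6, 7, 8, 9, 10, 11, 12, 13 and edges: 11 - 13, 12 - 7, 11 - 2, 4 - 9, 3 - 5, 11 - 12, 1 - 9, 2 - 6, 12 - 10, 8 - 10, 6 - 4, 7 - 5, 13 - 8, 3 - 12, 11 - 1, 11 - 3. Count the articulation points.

Removing 11 increases the component count from 1 to 2, so 11 is a cut vertex.
By contrast removing 12 leaves 1 component; it is not a cut vertex. No other vertex is a cut vertex either.

1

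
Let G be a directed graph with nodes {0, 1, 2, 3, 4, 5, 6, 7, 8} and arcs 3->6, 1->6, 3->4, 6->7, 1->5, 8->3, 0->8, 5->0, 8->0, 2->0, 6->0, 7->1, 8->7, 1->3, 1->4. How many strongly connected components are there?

3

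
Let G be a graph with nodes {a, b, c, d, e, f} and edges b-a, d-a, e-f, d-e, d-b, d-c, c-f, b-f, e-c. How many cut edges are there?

The edges on the cycle d-b-f-c-d are not bridges since each lies on that cycle.
Every edge lies on some cycle, so there are no bridges.

0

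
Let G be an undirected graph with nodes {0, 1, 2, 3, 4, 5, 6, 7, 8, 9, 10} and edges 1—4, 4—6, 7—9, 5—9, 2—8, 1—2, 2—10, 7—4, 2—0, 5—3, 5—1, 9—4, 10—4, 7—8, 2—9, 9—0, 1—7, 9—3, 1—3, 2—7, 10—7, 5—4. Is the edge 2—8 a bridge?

No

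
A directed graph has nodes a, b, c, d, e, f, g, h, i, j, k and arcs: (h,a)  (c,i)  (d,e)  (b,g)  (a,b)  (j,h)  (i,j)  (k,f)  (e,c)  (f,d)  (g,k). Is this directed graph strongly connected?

Yes

From b we can reach every vertex (a, b, c, d, e, f, g, h, i, j, k), and every vertex can reach b (a, b, c, d, e, f, g, h, i, j, k). So the whole graph is one strongly connected component.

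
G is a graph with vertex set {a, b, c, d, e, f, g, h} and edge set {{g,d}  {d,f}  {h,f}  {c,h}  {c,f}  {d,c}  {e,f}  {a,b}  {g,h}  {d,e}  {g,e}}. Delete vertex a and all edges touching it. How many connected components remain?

2

With a gone, the remaining components are: {b}; {c, d, e, f, g, h}.
That is 2 components.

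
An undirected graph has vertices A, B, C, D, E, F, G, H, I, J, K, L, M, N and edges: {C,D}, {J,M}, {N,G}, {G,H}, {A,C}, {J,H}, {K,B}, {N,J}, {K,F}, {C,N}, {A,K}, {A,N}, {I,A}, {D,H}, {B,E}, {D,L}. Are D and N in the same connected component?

From D we can reach A, B, C, D, E, F, G, H, I, J, K, L, M, N, which includes N.

Yes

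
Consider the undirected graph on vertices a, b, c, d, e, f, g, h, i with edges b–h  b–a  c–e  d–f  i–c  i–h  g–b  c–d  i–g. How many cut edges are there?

5

The edges on the cycle i-g-b-h-i are not bridges since each lies on that cycle.
But removing c–d disconnects c from d; removing i–c disconnects i from c; removing d–f disconnects d from f; removing b–a disconnects b from a — these are bridges.
In total 5 edges are bridges.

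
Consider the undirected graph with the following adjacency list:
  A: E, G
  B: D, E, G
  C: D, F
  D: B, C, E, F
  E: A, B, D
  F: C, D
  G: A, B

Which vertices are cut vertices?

Removing D increases the component count from 1 to 2, so D is a cut vertex.
By contrast removing C leaves 1 component; it is not a cut vertex. No other vertex is a cut vertex either.

D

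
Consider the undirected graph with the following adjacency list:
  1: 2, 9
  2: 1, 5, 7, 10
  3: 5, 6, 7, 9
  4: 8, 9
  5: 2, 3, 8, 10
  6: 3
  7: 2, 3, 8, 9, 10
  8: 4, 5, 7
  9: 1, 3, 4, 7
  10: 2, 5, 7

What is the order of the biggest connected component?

10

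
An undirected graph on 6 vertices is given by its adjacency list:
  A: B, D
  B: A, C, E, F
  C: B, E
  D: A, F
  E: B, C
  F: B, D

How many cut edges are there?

The edges on the cycle B-E-C-B are not bridges since each lies on that cycle.
Every edge lies on some cycle, so there are no bridges.

0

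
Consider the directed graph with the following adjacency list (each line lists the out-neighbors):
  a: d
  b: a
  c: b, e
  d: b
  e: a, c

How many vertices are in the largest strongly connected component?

{a, b, d} are all mutually reachable — one SCC of size 3.
{c, e} are all mutually reachable — one SCC of size 2.
The largest has 3 vertices.

3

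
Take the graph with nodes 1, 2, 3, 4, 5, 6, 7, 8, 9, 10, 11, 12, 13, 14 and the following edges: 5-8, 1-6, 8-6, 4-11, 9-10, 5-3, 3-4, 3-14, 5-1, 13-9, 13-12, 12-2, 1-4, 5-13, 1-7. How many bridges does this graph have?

8

The edges on the cycle 5-1-6-8-5 are not bridges since each lies on that cycle.
But removing 3-14 disconnects 3 from 14; removing 7-1 disconnects 7 from 1; removing 13-12 disconnects 13 from 12; removing 13-5 disconnects 13 from 5 — these are bridges.
In total 8 edges are bridges.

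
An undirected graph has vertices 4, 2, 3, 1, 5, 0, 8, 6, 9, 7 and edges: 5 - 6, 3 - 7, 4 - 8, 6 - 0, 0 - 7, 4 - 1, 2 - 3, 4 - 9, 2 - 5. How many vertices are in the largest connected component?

6

Starting from 1 we can reach 1, 4, 8, 9. That is one component of size 4.
Starting from 0 we can reach 0, 2, 3, 5, 6, 7. That is one component of size 6.
The largest has 6 vertices.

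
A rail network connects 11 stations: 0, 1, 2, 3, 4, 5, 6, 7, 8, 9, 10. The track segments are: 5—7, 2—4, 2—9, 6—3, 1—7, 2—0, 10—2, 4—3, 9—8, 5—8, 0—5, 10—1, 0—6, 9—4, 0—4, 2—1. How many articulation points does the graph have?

0

Removing 1, for instance, still leaves 1 component. No single vertex removal increases the component count — the graph has no articulation points.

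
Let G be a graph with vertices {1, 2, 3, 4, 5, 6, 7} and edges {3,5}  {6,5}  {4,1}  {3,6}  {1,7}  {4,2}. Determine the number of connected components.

Starting from 3 we can reach 3, 5, 6. That is one component of size 3.
Starting from 1 we can reach 1, 2, 4, 7. That is one component of size 4.
Total: 2 components.

2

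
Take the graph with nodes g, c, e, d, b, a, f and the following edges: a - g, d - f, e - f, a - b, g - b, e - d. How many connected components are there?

3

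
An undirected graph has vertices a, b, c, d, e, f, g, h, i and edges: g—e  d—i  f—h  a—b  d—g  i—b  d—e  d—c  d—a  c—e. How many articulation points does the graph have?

Removing d increases the component count from 2 to 3, so d is a cut vertex.
By contrast removing e leaves 2 components; it is not a cut vertex. No other vertex is a cut vertex either.

1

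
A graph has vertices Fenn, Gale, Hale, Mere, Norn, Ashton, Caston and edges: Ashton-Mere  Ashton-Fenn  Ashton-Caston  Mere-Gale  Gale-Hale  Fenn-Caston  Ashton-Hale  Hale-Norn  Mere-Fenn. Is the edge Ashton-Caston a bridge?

No

After removing Ashton-Caston, the path Ashton-Fenn-Caston still connects them, so the edge is not a bridge.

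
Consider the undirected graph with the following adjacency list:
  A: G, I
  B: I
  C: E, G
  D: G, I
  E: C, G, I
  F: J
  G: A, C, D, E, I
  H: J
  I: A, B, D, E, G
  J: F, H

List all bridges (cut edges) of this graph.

The edges on the cycle C-G-I-E-C are not bridges since each lies on that cycle.
But removing J-F disconnects J from F; removing I-B disconnects I from B; removing J-H disconnects J from H — these are bridges.

B-I, F-J, H-J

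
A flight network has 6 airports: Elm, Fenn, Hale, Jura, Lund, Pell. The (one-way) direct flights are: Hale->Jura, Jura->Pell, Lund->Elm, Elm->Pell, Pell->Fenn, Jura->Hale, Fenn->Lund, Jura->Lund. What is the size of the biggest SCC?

4

{Elm, Fenn, Lund, Pell} are all mutually reachable — one SCC of size 4.
{Hale, Jura} are all mutually reachable — one SCC of size 2.
The largest has 4 vertices.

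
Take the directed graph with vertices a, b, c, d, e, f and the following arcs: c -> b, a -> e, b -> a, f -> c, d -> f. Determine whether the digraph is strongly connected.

No

There is no directed path from c to d, so the graph is not strongly connected.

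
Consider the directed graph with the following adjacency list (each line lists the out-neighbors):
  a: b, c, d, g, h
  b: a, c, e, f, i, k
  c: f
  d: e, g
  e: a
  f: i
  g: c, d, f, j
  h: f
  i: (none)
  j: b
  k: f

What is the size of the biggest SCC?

{a, b, d, e, g, j} are all mutually reachable — one SCC of size 6.
{h} is an SCC by itself.
{i} is an SCC by itself.
{c} is an SCC by itself.
{k} is an SCC by itself.
(and 1 more singleton SCC)
The largest has 6 vertices.

6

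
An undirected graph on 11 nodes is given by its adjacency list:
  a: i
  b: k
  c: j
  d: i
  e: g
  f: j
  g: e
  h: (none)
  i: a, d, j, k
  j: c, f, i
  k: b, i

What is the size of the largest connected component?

h is isolated — a component by itself.
Starting from e we can reach e, g. That is one component of size 2.
Starting from a we can reach a, b, c, d, f, i, j, k. That is one component of size 8.
The largest has 8 vertices.

8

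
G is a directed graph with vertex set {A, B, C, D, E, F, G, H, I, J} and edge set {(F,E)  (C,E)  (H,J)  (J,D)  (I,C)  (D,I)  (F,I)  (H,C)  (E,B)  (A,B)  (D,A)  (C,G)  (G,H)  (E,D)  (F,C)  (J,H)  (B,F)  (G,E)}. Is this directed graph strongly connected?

Yes

From H we can reach every vertex (A, B, C, D, E, F, G, H, I, J), and every vertex can reach H (A, B, C, D, E, F, G, H, I, J). So the whole graph is one strongly connected component.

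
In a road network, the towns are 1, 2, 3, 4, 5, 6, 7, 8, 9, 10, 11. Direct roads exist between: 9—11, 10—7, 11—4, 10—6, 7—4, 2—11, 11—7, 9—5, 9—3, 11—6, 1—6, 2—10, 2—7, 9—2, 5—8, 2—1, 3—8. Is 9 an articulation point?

Deleting 9 raises the number of components from 1 to 2, so 9 is a cut vertex.

Yes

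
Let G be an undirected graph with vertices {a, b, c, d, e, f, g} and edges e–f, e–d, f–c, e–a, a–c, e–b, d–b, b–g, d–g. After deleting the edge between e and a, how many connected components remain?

e and a are still connected via e-f-c-a, so the component count stays at 1.

1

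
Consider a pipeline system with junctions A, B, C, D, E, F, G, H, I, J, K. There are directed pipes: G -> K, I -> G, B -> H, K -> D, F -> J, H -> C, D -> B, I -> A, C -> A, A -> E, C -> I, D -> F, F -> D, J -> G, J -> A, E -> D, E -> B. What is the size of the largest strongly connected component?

{A, B, C, D, E, F, G, H, I, J, K} are all mutually reachable — one SCC of size 11.
The largest has 11 vertices.

11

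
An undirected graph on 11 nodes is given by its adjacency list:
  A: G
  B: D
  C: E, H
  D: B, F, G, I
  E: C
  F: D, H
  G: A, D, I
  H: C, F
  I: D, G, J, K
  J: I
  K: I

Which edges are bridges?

A-G, B-D, C-E, C-H, D-F, F-H, I-J, I-K

The edges on the cycle D-I-G-D are not bridges since each lies on that cycle.
But removing I-J disconnects I from J; removing D-F disconnects D from F; removing C-E disconnects C from E; removing H-C disconnects H from C — these are bridges.
In total 8 edges are bridges.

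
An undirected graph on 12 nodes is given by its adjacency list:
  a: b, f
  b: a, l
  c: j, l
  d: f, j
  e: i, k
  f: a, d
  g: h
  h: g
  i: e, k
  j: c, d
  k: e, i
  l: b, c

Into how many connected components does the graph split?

Starting from g we can reach g, h. That is one component of size 2.
Starting from e we can reach e, i, k. That is one component of size 3.
Starting from a we can reach a, b, c, d, f, j, l. That is one component of size 7.
Total: 3 components.

3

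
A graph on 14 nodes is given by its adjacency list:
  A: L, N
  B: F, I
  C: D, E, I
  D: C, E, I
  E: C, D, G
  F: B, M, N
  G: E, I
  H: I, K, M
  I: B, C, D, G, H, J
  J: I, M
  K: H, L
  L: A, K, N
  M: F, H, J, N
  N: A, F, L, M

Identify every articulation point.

Removing I increases the component count from 1 to 2, so I is a cut vertex.
By contrast removing N leaves 1 component; it is not a cut vertex. No other vertex is a cut vertex either.

I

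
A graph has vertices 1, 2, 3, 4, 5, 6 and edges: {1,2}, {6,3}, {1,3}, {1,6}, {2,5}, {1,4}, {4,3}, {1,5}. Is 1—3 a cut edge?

After removing 1—3, the path 1-4-3 still connects them, so the edge is not a bridge.

No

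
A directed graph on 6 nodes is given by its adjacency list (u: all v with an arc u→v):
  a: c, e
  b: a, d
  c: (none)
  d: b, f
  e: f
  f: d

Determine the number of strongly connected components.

{a, b, d, e, f} are all mutually reachable — one SCC of size 5.
{c} is an SCC by itself.
That gives 2 strongly connected components.

2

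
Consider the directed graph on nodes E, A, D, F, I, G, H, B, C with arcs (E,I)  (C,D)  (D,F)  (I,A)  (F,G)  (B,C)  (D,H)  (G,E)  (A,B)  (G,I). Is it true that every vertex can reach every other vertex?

No

There is no directed path from H to G, so the graph is not strongly connected.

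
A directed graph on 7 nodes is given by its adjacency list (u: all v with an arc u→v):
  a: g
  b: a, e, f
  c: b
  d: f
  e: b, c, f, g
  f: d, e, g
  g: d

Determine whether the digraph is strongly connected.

From e we can reach every vertex (a, b, c, d, e, f, g), and every vertex can reach e (a, b, c, d, e, f, g). So the whole graph is one strongly connected component.

Yes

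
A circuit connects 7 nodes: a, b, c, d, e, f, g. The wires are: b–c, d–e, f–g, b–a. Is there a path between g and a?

No

The component containing g is {f, g}, and a is not in it.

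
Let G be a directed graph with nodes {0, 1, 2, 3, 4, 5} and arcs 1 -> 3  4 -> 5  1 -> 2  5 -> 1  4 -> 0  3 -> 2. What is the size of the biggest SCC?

{0} is an SCC by itself.
{5} is an SCC by itself.
{3} is an SCC by itself.
{2} is an SCC by itself.
{1} is an SCC by itself.
(and 1 more singleton SCC)
The largest has 1 vertex.

1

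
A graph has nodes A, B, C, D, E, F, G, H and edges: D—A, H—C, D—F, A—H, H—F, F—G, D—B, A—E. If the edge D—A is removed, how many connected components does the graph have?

1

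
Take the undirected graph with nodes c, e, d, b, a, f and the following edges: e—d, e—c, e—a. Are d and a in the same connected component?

Yes

From d we can reach a, c, d, e, which includes a.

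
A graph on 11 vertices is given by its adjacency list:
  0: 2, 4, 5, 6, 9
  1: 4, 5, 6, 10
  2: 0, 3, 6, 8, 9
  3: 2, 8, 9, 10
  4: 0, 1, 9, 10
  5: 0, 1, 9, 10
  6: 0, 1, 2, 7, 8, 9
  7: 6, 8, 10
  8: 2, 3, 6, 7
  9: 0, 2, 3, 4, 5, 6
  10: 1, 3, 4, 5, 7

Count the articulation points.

Removing 9, for instance, still leaves 1 component. No single vertex removal increases the component count — the graph has no articulation points.

0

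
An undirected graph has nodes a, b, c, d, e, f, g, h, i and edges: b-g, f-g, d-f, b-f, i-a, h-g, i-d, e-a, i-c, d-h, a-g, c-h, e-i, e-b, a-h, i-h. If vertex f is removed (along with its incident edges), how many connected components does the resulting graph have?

With f gone, the remaining components are: {a, b, c, d, e, g, h, i}.
That is 1 component.

1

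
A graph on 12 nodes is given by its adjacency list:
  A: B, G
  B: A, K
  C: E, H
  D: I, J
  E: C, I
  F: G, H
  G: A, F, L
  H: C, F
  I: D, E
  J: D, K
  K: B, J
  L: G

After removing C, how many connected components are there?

With C gone, the remaining components are: {A, B, D, E, F, G, H, I, J, K, L}.
That is 1 component.

1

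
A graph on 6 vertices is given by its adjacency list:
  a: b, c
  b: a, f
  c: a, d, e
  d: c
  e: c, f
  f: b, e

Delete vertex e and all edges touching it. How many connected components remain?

1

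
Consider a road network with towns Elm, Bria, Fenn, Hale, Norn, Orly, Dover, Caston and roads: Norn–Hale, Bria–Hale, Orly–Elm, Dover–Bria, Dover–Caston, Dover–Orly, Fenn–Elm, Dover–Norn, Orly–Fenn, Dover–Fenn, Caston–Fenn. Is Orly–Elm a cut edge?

No

After removing Orly–Elm, the path Orly-Fenn-Elm still connects them, so the edge is not a bridge.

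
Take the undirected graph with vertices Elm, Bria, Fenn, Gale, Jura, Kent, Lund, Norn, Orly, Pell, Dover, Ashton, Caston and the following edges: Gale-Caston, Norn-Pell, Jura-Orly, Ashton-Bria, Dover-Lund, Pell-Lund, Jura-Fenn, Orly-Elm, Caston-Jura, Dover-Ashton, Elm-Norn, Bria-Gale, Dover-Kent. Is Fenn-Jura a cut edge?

Removing Fenn-Jura leaves no path between Fenn and Jura: the component count goes from 1 to 2. So it is a bridge.

Yes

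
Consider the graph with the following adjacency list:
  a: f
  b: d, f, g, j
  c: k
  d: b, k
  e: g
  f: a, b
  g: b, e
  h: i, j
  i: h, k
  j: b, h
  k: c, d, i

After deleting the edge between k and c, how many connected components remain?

Before removal there is 1 component.
k-c is a bridge — removing it separates k's side from c's side.
After removal: 2 components.

2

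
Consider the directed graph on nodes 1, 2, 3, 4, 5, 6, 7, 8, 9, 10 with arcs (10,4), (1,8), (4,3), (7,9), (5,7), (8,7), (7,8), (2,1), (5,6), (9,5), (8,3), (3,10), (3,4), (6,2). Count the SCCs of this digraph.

2

{1, 2, 5, 6, 7, 8, 9} are all mutually reachable — one SCC of size 7.
{3, 4, 10} are all mutually reachable — one SCC of size 3.
That gives 2 strongly connected components.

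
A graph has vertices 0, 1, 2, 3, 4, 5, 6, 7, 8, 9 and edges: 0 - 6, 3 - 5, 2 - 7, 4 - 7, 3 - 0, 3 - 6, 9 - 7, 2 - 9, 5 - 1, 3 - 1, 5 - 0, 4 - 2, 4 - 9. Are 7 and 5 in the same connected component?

The component containing 7 is {2, 4, 7, 9}, and 5 is not in it.

No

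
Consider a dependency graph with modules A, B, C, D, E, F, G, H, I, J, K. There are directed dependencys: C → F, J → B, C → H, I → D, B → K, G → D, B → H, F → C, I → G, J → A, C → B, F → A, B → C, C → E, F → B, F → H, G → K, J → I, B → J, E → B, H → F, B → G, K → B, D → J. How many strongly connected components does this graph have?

{B, C, D, E, F, G, H, I, J, K} are all mutually reachable — one SCC of size 10.
{A} is an SCC by itself.
That gives 2 strongly connected components.

2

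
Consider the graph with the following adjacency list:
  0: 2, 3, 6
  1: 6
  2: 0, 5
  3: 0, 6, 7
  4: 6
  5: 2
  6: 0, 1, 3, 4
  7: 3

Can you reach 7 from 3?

Yes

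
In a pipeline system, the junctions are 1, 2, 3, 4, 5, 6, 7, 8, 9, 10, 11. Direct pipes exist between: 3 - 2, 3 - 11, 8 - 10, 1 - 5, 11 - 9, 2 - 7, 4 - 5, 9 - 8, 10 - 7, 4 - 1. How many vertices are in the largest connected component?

6 is isolated — a component by itself.
Starting from 1 we can reach 1, 4, 5. That is one component of size 3.
Starting from 2 we can reach 2, 3, 7, 8, 9, 10, 11. That is one component of size 7.
The largest has 7 vertices.

7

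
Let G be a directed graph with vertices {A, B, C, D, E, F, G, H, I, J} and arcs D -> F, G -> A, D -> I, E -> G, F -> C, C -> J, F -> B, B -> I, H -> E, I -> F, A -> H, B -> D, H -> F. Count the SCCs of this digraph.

4

{A, E, G, H} are all mutually reachable — one SCC of size 4.
{B, D, F, I} are all mutually reachable — one SCC of size 4.
{C} is an SCC by itself.
{J} is an SCC by itself.
That gives 4 strongly connected components.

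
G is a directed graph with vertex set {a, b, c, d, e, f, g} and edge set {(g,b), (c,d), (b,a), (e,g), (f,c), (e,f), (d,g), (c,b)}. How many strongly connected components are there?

{c} is an SCC by itself.
{g} is an SCC by itself.
{a} is an SCC by itself.
{f} is an SCC by itself.
{e} is an SCC by itself.
(and 2 more singleton SCCs)
That gives 7 strongly connected components.

7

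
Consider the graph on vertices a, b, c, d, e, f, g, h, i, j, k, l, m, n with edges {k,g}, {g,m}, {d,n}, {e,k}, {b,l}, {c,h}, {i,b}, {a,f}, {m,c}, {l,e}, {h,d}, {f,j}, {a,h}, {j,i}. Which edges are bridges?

d-h, d-n

The edges on the cycle a-f-j-i-b-l-e-k-g-m-c-h-a are not bridges since each lies on that cycle.
But removing d—n disconnects d from n; removing h—d disconnects h from d — these are bridges.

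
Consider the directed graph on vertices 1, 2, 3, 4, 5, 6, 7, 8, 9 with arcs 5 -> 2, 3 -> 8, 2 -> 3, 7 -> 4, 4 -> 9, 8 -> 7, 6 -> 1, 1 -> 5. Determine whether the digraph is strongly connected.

There is no directed path from 1 to 6, so the graph is not strongly connected.

No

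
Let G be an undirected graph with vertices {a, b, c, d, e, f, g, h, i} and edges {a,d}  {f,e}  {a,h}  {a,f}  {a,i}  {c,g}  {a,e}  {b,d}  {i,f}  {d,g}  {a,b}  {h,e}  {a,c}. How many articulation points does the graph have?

Removing a increases the component count from 1 to 2, so a is a cut vertex.
By contrast removing d leaves 1 component; it is not a cut vertex. No other vertex is a cut vertex either.

1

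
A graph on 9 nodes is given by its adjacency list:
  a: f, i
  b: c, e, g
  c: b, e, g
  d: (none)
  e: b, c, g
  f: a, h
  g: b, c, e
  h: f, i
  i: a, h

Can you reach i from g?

The component containing g is {b, c, e, g}, and i is not in it.

No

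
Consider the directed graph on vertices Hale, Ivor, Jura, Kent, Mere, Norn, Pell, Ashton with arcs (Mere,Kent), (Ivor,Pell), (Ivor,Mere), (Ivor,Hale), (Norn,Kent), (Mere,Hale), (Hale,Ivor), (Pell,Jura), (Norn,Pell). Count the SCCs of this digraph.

6

{Hale, Ivor, Mere} are all mutually reachable — one SCC of size 3.
{Kent} is an SCC by itself.
{Jura} is an SCC by itself.
{Ashton} is an SCC by itself.
{Pell} is an SCC by itself.
(and 1 more singleton SCC)
That gives 6 strongly connected components.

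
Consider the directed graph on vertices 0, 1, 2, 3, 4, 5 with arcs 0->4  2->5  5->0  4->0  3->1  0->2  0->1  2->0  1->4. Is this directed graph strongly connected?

There is no directed path from 4 to 3, so the graph is not strongly connected.

No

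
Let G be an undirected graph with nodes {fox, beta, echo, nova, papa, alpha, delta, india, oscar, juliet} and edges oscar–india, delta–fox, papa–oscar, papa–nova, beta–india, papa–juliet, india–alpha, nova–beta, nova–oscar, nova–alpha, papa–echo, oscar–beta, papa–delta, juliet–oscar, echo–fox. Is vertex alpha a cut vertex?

No

Deleting alpha leaves 1 component (was 1) (its neighbors nova, india remain connected to each other), so alpha is not a cut vertex.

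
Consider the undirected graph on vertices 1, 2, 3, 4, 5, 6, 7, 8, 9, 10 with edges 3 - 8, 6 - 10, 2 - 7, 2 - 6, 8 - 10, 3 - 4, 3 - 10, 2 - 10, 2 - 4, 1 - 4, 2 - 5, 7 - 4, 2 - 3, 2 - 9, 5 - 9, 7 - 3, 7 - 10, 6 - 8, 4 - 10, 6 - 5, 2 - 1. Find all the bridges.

none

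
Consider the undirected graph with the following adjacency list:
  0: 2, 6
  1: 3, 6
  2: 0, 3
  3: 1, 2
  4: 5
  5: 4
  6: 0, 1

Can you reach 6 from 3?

From 3 we can reach 0, 1, 2, 3, 6, which includes 6.

Yes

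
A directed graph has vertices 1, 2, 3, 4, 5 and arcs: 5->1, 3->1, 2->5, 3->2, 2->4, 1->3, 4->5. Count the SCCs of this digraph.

{1, 2, 3, 4, 5} are all mutually reachable — one SCC of size 5.
That gives 1 strongly connected component.

1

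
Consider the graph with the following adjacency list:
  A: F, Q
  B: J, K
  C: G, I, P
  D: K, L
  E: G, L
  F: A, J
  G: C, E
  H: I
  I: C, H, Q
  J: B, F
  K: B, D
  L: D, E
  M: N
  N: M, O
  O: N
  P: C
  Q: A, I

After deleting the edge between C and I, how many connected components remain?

C and I are still connected via C-G-E-L-D-K-B-J-F-A-Q-I, so the component count stays at 2.

2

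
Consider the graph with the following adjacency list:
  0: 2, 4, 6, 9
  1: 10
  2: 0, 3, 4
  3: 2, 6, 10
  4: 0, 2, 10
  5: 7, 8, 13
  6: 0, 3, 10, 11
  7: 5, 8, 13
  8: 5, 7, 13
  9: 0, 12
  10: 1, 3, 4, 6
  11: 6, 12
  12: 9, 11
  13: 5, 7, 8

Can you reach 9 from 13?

No

The component containing 13 is {5, 7, 8, 13}, and 9 is not in it.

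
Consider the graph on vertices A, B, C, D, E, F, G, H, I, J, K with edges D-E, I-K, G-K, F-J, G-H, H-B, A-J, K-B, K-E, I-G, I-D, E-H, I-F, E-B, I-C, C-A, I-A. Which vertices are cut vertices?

I

Removing I increases the component count from 1 to 2, so I is a cut vertex.
By contrast removing C leaves 1 component; it is not a cut vertex. No other vertex is a cut vertex either.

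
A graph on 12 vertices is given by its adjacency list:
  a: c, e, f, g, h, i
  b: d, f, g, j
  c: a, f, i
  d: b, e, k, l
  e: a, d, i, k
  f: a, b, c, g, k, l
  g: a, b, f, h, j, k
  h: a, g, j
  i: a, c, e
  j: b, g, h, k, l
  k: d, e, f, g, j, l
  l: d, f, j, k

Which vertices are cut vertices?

none

Removing i, for instance, still leaves 1 component. No single vertex removal increases the component count — the graph has no articulation points.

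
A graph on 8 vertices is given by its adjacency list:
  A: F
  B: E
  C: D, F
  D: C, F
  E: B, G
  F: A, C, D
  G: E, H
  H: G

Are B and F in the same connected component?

No

The component containing B is {B, E, G, H}, and F is not in it.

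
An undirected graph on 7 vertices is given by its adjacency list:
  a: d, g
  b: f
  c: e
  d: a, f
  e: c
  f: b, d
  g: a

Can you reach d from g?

Yes

From g we can reach a, b, d, f, g, which includes d.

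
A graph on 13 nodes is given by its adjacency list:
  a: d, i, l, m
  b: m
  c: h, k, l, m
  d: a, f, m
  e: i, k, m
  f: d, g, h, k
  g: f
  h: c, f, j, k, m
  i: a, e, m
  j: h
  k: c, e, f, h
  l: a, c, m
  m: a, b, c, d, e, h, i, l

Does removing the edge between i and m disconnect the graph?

No

After removing i-m, the path i-e-m still connects them, so the edge is not a bridge.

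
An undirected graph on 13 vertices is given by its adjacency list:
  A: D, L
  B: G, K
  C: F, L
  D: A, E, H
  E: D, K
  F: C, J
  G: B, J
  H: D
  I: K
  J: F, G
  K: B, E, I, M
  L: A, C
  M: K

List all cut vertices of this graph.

D, K

Removing D increases the component count from 1 to 2, so D is a cut vertex.
Removing K increases the component count from 1 to 3, so K is a cut vertex.
By contrast removing H leaves 1 component; it is not a cut vertex. No other vertex is a cut vertex either.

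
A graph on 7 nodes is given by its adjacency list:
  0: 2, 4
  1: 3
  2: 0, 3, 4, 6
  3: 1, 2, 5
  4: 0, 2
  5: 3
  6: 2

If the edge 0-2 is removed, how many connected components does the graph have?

1

0 and 2 are still connected via 0-4-2, so the component count stays at 1.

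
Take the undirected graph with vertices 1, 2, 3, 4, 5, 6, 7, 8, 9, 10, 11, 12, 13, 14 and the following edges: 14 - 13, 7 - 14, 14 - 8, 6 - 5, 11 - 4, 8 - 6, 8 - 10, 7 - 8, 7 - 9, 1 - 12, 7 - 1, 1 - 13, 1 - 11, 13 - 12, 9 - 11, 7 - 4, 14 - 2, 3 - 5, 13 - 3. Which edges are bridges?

The edges on the cycle 7-9-11-1-7 are not bridges since each lies on that cycle.
But removing 14 - 2 disconnects 14 from 2; removing 10 - 8 disconnects 10 from 8 — these are bridges.

10-8, 14-2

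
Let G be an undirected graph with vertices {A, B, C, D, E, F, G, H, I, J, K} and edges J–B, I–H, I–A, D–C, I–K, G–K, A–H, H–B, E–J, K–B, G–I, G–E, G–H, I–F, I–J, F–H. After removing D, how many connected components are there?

With D gone, the remaining components are: {C}; {A, B, E, F, G, H, I, J, K}.
That is 2 components.

2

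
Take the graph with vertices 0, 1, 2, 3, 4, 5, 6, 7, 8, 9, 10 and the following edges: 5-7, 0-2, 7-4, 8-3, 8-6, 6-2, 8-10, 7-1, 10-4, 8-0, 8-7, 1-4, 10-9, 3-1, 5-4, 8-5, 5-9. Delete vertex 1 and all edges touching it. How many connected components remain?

1

With 1 gone, the remaining components are: {0, 2, 3, 4, 5, 6, 7, 8, 9, 10}.
That is 1 component.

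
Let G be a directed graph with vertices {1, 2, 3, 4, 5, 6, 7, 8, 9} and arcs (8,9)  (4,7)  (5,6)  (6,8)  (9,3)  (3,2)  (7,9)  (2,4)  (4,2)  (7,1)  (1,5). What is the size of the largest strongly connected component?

9

{1, 2, 3, 4, 5, 6, 7, 8, 9} are all mutually reachable — one SCC of size 9.
The largest has 9 vertices.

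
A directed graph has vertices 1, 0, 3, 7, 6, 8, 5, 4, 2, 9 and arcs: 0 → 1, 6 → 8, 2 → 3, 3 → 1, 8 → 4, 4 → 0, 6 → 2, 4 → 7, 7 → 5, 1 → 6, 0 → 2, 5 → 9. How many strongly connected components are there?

{0, 1, 2, 3, 4, 6, 8} are all mutually reachable — one SCC of size 7.
{9} is an SCC by itself.
{5} is an SCC by itself.
{7} is an SCC by itself.
That gives 4 strongly connected components.

4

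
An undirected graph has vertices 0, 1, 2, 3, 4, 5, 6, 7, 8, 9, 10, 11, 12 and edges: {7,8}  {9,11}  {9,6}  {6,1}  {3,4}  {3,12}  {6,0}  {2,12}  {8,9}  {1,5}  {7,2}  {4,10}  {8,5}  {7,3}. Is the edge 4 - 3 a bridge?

Removing 4 - 3 leaves no path between 4 and 3: the component count goes from 1 to 2. So it is a bridge.

Yes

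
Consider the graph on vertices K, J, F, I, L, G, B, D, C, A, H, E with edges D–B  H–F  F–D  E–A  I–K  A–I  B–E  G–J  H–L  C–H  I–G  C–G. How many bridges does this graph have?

3

The edges on the cycle C-H-F-D-B-E-A-I-G-C are not bridges since each lies on that cycle.
But removing G–J disconnects G from J; removing K–I disconnects K from I; removing H–L disconnects H from L — these are bridges.
That makes 3 bridges.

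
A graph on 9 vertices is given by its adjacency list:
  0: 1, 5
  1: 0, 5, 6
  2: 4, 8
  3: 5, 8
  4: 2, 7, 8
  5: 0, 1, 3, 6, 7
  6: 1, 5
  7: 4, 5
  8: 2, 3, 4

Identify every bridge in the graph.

The edges on the cycle 5-6-1-5 are not bridges since each lies on that cycle.
Every edge lies on some cycle, so there are no bridges.

none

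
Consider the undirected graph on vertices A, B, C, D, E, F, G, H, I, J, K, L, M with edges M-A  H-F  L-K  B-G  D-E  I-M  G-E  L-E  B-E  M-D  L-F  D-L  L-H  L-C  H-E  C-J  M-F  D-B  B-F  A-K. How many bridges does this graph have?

The edges on the cycle D-B-G-E-D are not bridges since each lies on that cycle.
But removing J-C disconnects J from C; removing I-M disconnects I from M; removing L-C disconnects L from C — these are bridges.
That makes 3 bridges.

3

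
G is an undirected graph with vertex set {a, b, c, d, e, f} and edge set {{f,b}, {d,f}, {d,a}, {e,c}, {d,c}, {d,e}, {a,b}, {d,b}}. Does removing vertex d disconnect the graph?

Yes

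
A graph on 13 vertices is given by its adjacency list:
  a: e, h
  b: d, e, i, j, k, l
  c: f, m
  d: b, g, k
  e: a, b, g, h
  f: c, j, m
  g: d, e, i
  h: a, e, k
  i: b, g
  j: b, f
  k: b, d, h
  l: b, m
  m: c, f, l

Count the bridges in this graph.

0

The edges on the cycle f-c-m-f are not bridges since each lies on that cycle.
Every edge lies on some cycle, so there are no bridges.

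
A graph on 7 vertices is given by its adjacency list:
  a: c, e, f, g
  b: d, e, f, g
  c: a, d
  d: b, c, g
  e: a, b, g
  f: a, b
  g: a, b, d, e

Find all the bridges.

The edges on the cycle g-a-e-g are not bridges since each lies on that cycle.
Every edge lies on some cycle, so there are no bridges.

none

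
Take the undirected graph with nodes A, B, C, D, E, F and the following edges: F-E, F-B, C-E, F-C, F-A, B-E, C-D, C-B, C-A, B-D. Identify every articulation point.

none

Removing B, for instance, still leaves 1 component. No single vertex removal increases the component count — the graph has no articulation points.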